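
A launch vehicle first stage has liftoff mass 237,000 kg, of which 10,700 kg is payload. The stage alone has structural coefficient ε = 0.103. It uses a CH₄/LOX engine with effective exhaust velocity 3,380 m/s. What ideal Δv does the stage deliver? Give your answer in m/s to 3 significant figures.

Stage wet mass = m₀ − payload = 237,000 − 10,700 = 226,300 kg.
Stage dry mass = ε × stage wet mass = 0.103 × 226,300 = 23,308.9 kg.
Burnout mass m_f = stage dry + payload = 23,308.9 + 10,700 = 34,008.9 kg.
Using Δv = v_e ln(m₀/m_f): Δv = v_e · ln(237,000/34,008.9) = 3380.0 × ln(6.969) = 3380.0 × 1.9414 ≈ 6562 m/s.

Δv ≈ 6560 m/s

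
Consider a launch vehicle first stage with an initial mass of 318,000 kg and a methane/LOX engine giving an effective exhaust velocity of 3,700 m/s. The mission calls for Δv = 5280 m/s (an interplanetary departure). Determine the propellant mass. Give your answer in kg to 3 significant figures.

propellant mass ≈ 242000 kg

m₀/m_f = exp(Δv / v_e) = exp(5280 / 3700.0) = exp(1.4270) = 4.1663.
m_f = 318,000 / 4.1663 = 76,326.7 kg, so propellant = m₀ − m_f = 318,000 − 76,326.7 = 241,673.3 kg.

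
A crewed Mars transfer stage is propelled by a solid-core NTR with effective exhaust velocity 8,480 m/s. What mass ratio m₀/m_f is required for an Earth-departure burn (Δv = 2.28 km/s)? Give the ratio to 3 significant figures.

mass ratio ≈ 1.31

By the Tsiolkovsky rocket equation, m₀/m_f = exp(Δv / v_e) = exp(2280 / 8480.0) = exp(0.2689) = 1.3085.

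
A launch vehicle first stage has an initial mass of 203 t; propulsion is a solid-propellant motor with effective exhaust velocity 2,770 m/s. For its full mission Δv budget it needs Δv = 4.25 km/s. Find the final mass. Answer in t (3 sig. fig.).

m₀/m_f = exp(Δv / v_e) = exp(4250 / 2770.0) = exp(1.5343) = 4.6381.
m_f = m₀ / 4.6381 = 203 / 4.6381 = 43.7679 t.

final mass ≈ 43.8 t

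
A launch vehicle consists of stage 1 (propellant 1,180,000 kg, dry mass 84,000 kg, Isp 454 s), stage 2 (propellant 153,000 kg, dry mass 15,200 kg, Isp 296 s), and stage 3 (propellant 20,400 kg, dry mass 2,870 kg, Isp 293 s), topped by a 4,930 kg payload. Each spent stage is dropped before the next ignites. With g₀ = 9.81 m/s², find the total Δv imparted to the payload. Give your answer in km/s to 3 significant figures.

Ignition mass of stage 1 = 1,180,000+84,000 + 153,000+15,200 + 20,400+2,870 + 4,930 = 1,460,400 kg.
Stage 1: m₀ = 1,460,400 kg, m_f = 1,460,400 − 1,180,000 = 280,400 kg; Δv = 454×9.81×ln(5.208) = 4453.7×1.6502 ≈ 7350 m/s.
Stage 2: m₀ = 196,400 kg, m_f = 196,400 − 153,000 = 43,400 kg; Δv = 296×9.81×ln(4.525) = 2903.8×1.5097 ≈ 4384 m/s.
Stage 3: m₀ = 28,200 kg, m_f = 28,200 − 20,400 = 7,800 kg; Δv = 293×9.81×ln(3.615) = 2874.3×1.2852 ≈ 3694 m/s.
Total Δv = 7350 + 4384 + 3694 = 15428 m/s.

Δv ≈ 15.4 km/s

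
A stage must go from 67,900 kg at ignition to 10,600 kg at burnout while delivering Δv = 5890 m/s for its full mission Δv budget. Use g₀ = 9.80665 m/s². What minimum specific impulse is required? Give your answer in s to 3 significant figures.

Isp ≈ 323 s

ln(m₀/m_f) = ln(67900/10600) = ln(6.406) = 1.8572.
v_e = Δv / ln(m₀/m_f) = 5890 / 1.8572 = 3171.5 m/s.
Isp = v_e / g₀ = 3171.5 / 9.80665 = 323.4 s.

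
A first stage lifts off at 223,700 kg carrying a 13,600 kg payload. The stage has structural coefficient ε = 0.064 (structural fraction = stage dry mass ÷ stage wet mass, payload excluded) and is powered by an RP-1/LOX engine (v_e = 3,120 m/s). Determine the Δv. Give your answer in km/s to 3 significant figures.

Stage wet mass = m₀ − payload = 223,700 − 13,600 = 210,100 kg.
Stage dry mass = ε × stage wet mass = 0.064 × 210,100 = 13,446.4 kg.
Burnout mass m_f = stage dry + payload = 13,446.4 + 13,600 = 27,046.4 kg.
Δv = v_e · ln(223,700/27,046.4) = 3120.0 × ln(8.271) = 3120.0 × 2.1128 ≈ 6592 m/s.

Δv ≈ 6.59 km/s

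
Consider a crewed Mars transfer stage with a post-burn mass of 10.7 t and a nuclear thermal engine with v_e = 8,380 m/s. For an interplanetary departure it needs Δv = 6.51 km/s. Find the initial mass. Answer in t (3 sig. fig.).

initial mass ≈ 23.3 t

Using Δv = v_e ln(m₀/m_f): m₀/m_f = exp(Δv / v_e) = exp(6510 / 8380.0) = exp(0.7768) = 2.1746.
m₀ = m_f × 2.1746 = 10.7 × 2.1746 = 23.2682 t.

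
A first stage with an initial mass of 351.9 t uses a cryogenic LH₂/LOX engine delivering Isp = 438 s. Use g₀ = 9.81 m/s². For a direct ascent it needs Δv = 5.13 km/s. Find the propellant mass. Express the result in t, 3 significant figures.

v_e = Isp · g₀ = 438 × 9.81 = 4296.8 m/s.
m₀/m_f = exp(Δv / v_e) = exp(5130 / 4296.8) = exp(1.1939) = 3.3000.
m_f = 351.9 / 3.3000 = 106.636 t, so propellant = m₀ − m_f = 351.9 − 106.636 = 245.264 t.

propellant mass ≈ 245 t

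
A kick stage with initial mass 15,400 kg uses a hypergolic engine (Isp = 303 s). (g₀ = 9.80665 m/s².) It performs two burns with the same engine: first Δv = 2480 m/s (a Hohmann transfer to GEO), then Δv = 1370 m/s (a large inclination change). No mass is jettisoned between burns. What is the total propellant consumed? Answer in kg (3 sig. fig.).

total propellant consumed ≈ 11200 kg

v_e = Isp · g₀ = 303 × 9.80665 = 2971.4 m/s.
After the first burn: m = 15400 × exp(−2480/2971.4) = 15400 × 0.43404 = 6,684.22 kg.
After the second burn: m = 6,684.22 × exp(−1370/2971.4) = 6,684.22 × 0.63061 = 4,215.14 kg.
Total propellant = m₀ − m_final = 15400 − 4,215.14 = 11,184.86 kg.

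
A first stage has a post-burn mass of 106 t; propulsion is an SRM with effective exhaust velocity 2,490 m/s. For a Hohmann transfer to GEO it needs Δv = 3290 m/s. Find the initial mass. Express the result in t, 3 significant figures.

initial mass ≈ 397 t

Rocket equation: m₀/m_f = exp(Δv / v_e) = exp(3290 / 2490.0) = exp(1.3213) = 3.7482.
m₀ = m_f × 3.7482 = 106 × 3.7482 = 397.309 t.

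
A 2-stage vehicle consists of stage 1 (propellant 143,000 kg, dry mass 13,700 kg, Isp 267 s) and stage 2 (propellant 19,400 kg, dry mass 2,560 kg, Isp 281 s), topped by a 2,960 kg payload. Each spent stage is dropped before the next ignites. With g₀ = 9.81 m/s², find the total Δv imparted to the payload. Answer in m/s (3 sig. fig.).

Δv ≈ 8210 m/s

Ignition mass of stage 1 = 143,000+13,700 + 19,400+2,560 + 2,960 = 181,620 kg.
Stage 1: m₀ = 181,620 kg, m_f = 181,620 − 143,000 = 38,620 kg; Δv = 267×9.81×ln(4.703) = 2619.3×1.5481 ≈ 4055 m/s.
Stage 2: m₀ = 24,920 kg, m_f = 24,920 − 19,400 = 5,520 kg; Δv = 281×9.81×ln(4.514) = 2756.6×1.5073 ≈ 4155 m/s.
Total Δv = 4055 + 4155 = 8210 m/s.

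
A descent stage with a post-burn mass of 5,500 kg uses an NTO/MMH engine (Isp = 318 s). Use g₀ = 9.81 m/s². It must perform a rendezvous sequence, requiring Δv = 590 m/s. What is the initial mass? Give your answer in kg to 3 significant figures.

v_e = Isp · g₀ = 318 × 9.81 = 3119.6 m/s.
m₀/m_f = exp(Δv / v_e) = exp(590 / 3119.6) = exp(0.1891) = 1.2082.
m₀ = m_f × 1.2082 = 5,500 × 1.2082 = 6,645.1 kg.

initial mass ≈ 6650 kg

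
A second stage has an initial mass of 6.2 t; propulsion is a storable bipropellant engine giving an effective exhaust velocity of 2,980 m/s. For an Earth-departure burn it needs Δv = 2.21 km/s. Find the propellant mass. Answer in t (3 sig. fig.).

From the ideal rocket equation, m₀/m_f = exp(Δv / v_e) = exp(2210 / 2980.0) = exp(0.7416) = 2.0993.
m_f = 6.2 / 2.0993 = 2.95337 t, so propellant = m₀ − m_f = 6.2 − 2.95337 = 3.24663 t.

propellant mass ≈ 3.25 t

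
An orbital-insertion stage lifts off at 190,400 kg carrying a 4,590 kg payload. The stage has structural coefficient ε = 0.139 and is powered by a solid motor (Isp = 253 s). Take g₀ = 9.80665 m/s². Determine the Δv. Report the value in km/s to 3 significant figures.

Stage wet mass = m₀ − payload = 190,400 − 4,590 = 185,810 kg.
Stage dry mass = ε × stage wet mass = 0.139 × 185,810 = 25,827.6 kg.
Burnout mass m_f = stage dry + payload = 25,827.6 + 4,590 = 30,417.6 kg.
v_e = Isp · g₀ = 253 × 9.80665 = 2481.1 m/s.
Δv = v_e · ln(190,400/30,417.6) = 2481.1 × ln(6.26) = 2481.1 × 1.8341 ≈ 4551 m/s.

Δv ≈ 4.55 km/s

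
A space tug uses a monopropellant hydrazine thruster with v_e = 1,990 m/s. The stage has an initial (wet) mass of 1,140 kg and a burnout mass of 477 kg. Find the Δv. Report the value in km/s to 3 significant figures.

Δv ≈ 1.73 km/s

By the Tsiolkovsky rocket equation, Δv = v_e · ln(m₀/m_f) = 1990.0 × ln(2.39) = 1990.0 × 0.8713 ≈ 1733.8 m/s.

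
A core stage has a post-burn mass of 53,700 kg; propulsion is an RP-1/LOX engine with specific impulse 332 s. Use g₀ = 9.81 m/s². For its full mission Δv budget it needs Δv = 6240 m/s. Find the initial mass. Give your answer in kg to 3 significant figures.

v_e = Isp · g₀ = 332 × 9.81 = 3256.9 m/s.
m₀/m_f = exp(Δv / v_e) = exp(6240 / 3256.9) = exp(1.9159) = 6.7932.
m₀ = m_f × 6.7932 = 53,700 × 6.7932 = 364,795 kg.

initial mass ≈ 365000 kg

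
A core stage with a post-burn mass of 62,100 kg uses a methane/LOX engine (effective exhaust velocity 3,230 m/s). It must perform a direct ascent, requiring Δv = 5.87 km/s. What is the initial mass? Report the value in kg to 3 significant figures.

initial mass ≈ 382000 kg

By the Tsiolkovsky rocket equation, m₀/m_f = exp(Δv / v_e) = exp(5870 / 3230.0) = exp(1.8173) = 6.1554.
m₀ = m_f × 6.1554 = 62,100 × 6.1554 = 382,250 kg.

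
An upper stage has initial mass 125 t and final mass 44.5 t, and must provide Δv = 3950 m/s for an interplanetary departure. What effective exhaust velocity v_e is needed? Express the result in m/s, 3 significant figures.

v_e ≈ 3820 m/s

ln(m₀/m_f) = ln(125000/44500) = ln(2.809) = 1.0328.
v_e = Δv / ln(m₀/m_f) = 3950 / 1.0328 = 3824.5 m/s.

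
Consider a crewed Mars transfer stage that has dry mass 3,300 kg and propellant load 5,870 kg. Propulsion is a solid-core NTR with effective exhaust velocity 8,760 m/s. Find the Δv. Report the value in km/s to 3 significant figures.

m₀ = m_dry + m_prop = 3,300 + 5,870 = 9,170 kg.
Δv = v_e · ln(m₀/m_f) = 8760.0 × ln(2.779) = 8760.0 × 1.0220 ≈ 8952.8 m/s.

Δv ≈ 8.95 km/s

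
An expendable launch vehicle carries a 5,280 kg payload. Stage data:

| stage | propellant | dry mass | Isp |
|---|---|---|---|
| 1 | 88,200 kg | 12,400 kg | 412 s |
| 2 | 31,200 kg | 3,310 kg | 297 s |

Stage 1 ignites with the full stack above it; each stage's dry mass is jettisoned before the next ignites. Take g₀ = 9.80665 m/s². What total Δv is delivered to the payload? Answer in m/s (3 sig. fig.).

Ignition mass of stage 1 = 88,200+12,400 + 31,200+3,310 + 5,280 = 140,390 kg.
Stage 1: m₀ = 140,390 kg, m_f = 140,390 − 88,200 = 52,190 kg; Δv = 412×9.80665×ln(2.69) = 4040.3×0.9895 ≈ 3998 m/s.
Stage 2: m₀ = 39,790 kg, m_f = 39,790 − 31,200 = 8,590 kg; Δv = 297×9.80665×ln(4.632) = 2912.6×1.5330 ≈ 4465 m/s.
Total Δv = 3998 + 4465 = 8463 m/s.

Δv ≈ 8460 m/s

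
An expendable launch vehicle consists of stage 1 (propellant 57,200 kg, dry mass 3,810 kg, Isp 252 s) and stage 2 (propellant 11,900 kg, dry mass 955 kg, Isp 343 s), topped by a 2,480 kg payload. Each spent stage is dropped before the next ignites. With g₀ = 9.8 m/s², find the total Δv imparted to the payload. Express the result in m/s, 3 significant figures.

Ignition mass of stage 1 = 57,200+3,810 + 11,900+955 + 2,480 = 76,345 kg.
Stage 1: m₀ = 76,345 kg, m_f = 76,345 − 57,200 = 19,145 kg; Δv = 252×9.8×ln(3.988) = 2469.6×1.3832 ≈ 3416 m/s.
Stage 2: m₀ = 15,335 kg, m_f = 15,335 − 11,900 = 3,435 kg; Δv = 343×9.8×ln(4.464) = 3361.4×1.4961 ≈ 5029 m/s.
Total Δv = 3416 + 5029 = 8445 m/s.

Δv ≈ 8450 m/s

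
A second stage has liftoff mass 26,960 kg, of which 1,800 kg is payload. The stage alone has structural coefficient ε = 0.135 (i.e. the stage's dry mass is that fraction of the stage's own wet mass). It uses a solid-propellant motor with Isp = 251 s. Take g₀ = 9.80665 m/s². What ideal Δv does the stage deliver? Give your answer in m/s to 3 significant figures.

Δv ≈ 4050 m/s

Stage wet mass = m₀ − payload = 26,960 − 1,800 = 25,160 kg.
Stage dry mass = ε × stage wet mass = 0.135 × 25,160 = 3,396.6 kg.
Burnout mass m_f = stage dry + payload = 3,396.6 + 1,800 = 5,196.6 kg.
v_e = Isp · g₀ = 251 × 9.80665 = 2461.5 m/s.
Δv = v_e · ln(26,960/5,196.6) = 2461.5 × ln(5.188) = 2461.5 × 1.6463 ≈ 4052 m/s.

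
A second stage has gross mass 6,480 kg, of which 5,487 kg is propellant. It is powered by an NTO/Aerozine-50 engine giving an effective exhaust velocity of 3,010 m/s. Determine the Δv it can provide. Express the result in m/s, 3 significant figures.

m_f = m₀ − m_prop = 6,480 − 5,487 = 993 kg.
By the Tsiolkovsky rocket equation, Δv = v_e · ln(m₀/m_f) = 3010.0 × ln(6.526) = 3010.0 × 1.8757 ≈ 5646.0 m/s.

Δv ≈ 5650 m/s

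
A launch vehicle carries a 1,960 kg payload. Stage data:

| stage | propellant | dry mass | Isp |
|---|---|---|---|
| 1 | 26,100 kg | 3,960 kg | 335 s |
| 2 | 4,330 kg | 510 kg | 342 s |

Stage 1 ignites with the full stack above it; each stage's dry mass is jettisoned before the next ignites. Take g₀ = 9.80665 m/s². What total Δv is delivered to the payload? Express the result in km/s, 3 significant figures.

Δv ≈ 7.44 km/s

Ignition mass of stage 1 = 26,100+3,960 + 4,330+510 + 1,960 = 36,860 kg.
Stage 1: m₀ = 36,860 kg, m_f = 36,860 − 26,100 = 10,760 kg; Δv = 335×9.80665×ln(3.426) = 3285.2×1.2313 ≈ 4045 m/s.
Stage 2: m₀ = 6,800 kg, m_f = 6,800 − 4,330 = 2,470 kg; Δv = 342×9.80665×ln(2.753) = 3353.9×1.0127 ≈ 3396 m/s.
Total Δv = 4045 + 3396 = 7441 m/s.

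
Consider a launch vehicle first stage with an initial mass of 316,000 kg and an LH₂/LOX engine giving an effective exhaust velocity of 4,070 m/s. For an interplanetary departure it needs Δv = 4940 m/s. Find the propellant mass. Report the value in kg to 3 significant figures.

m₀/m_f = exp(Δv / v_e) = exp(4940 / 4070.0) = exp(1.2138) = 3.3661.
m_f = 316,000 / 3.3661 = 93,877.2 kg, so propellant = m₀ − m_f = 316,000 − 93,877.2 = 222,122.8 kg.

propellant mass ≈ 222000 kg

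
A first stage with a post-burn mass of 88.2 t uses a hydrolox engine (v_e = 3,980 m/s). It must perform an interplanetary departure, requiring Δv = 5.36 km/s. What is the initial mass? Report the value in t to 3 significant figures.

initial mass ≈ 339 t

m₀/m_f = exp(Δv / v_e) = exp(5360 / 3980.0) = exp(1.3467) = 3.8448.
m₀ = m_f × 3.8448 = 88.2 × 3.8448 = 339.111 t.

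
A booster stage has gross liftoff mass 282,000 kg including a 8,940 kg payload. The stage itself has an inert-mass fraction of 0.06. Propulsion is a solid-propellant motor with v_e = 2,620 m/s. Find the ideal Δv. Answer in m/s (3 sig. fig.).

Δv ≈ 6310 m/s

Stage wet mass = m₀ − payload = 282,000 − 8,940 = 273,060 kg.
Stage dry mass = ε × stage wet mass = 0.06 × 273,060 = 16,383.6 kg.
Burnout mass m_f = stage dry + payload = 16,383.6 + 8,940 = 25,323.6 kg.
Using Δv = v_e ln(m₀/m_f): Δv = v_e · ln(282,000/25,323.6) = 2620.0 × ln(11.14) = 2620.0 × 2.4102 ≈ 6315 m/s.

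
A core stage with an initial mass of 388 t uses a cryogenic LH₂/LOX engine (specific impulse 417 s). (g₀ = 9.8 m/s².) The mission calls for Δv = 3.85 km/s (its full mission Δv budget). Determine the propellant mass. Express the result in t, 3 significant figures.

v_e = Isp · g₀ = 417 × 9.8 = 4086.6 m/s.
m₀/m_f = exp(Δv / v_e) = exp(3850 / 4086.6) = exp(0.9421) = 2.5654.
m_f = 388 / 2.5654 = 151.243 t, so propellant = m₀ − m_f = 388 − 151.243 = 236.757 t.

propellant mass ≈ 237 t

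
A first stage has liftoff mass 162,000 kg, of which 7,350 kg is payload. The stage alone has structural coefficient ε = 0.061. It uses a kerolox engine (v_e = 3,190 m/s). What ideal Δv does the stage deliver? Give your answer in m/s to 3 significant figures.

Stage wet mass = m₀ − payload = 162,000 − 7,350 = 154,650 kg.
Stage dry mass = ε × stage wet mass = 0.061 × 154,650 = 9,433.65 kg.
Burnout mass m_f = stage dry + payload = 9,433.65 + 7,350 = 16,783.65 kg.
Δv = v_e · ln(162,000/16,783.65) = 3190.0 × ln(9.652) = 3190.0 × 2.2672 ≈ 7232 m/s.

Δv ≈ 7230 m/s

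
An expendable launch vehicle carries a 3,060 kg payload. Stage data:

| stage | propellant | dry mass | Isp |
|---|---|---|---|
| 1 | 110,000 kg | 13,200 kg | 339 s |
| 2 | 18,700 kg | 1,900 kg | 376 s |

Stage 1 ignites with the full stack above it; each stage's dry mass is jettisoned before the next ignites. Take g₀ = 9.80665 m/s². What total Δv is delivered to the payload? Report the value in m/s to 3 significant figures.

Δv ≈ 10400 m/s

Ignition mass of stage 1 = 110,000+13,200 + 18,700+1,900 + 3,060 = 146,860 kg.
Stage 1: m₀ = 146,860 kg, m_f = 146,860 − 110,000 = 36,860 kg; Δv = 339×9.80665×ln(3.984) = 3324.5×1.3824 ≈ 4596 m/s.
Stage 2: m₀ = 23,660 kg, m_f = 23,660 − 18,700 = 4,960 kg; Δv = 376×9.80665×ln(4.77) = 3687.3×1.5624 ≈ 5761 m/s.
Total Δv = 4596 + 5761 = 10357 m/s.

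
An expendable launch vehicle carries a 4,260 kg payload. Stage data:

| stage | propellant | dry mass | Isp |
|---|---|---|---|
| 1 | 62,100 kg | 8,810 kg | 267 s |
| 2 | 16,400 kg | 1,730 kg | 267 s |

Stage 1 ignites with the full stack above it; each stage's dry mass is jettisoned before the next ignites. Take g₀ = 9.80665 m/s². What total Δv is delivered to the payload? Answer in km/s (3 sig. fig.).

Ignition mass of stage 1 = 62,100+8,810 + 16,400+1,730 + 4,260 = 93,300 kg.
Stage 1: m₀ = 93,300 kg, m_f = 93,300 − 62,100 = 31,200 kg; Δv = 267×9.80665×ln(2.99) = 2618.4×1.0954 ≈ 2868 m/s.
Stage 2: m₀ = 22,390 kg, m_f = 22,390 − 16,400 = 5,990 kg; Δv = 267×9.80665×ln(3.738) = 2618.4×1.3185 ≈ 3452 m/s.
Total Δv = 2868 + 3452 = 6320 m/s.

Δv ≈ 6.32 km/s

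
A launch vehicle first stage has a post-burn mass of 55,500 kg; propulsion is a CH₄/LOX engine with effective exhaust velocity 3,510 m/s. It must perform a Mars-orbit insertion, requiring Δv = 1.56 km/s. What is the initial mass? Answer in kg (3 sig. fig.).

initial mass ≈ 86600 kg

Using Δv = v_e ln(m₀/m_f): m₀/m_f = exp(Δv / v_e) = exp(1560 / 3510.0) = exp(0.4444) = 1.5596.
m₀ = m_f × 1.5596 = 55,500 × 1.5596 = 86,557.8 kg.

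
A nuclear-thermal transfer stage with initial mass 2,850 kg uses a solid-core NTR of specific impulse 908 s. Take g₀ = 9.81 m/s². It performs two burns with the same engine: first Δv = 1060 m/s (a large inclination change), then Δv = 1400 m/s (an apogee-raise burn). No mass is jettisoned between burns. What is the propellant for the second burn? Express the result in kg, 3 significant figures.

v_e = Isp · g₀ = 908 × 9.81 = 8907.5 m/s.
After the first burn: m = 2850 × exp(−1060/8907.5) = 2850 × 0.88781 = 2,530.26 kg.
After the second burn: m = 2,530.26 × exp(−1400/8907.5) = 2,530.26 × 0.85456 = 2,162.26 kg.
Second-burn propellant = 2,530.26 − 2,162.26 = 368 kg.

propellant for the second burn ≈ 368 kg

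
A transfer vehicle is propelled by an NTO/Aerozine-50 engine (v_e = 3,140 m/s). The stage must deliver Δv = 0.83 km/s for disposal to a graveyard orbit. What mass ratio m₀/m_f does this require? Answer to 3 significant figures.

mass ratio ≈ 1.30

By the Tsiolkovsky rocket equation, m₀/m_f = exp(Δv / v_e) = exp(830 / 3140.0) = exp(0.2643) = 1.3026.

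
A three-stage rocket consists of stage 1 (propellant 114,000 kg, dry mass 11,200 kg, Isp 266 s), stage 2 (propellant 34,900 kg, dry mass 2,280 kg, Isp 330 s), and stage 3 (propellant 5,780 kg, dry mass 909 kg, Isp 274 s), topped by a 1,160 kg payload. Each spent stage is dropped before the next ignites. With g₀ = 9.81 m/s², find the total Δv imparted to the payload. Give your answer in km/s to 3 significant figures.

Δv ≈ 11.3 km/s

Ignition mass of stage 1 = 114,000+11,200 + 34,900+2,280 + 5,780+909 + 1,160 = 170,229 kg.
Stage 1: m₀ = 170,229 kg, m_f = 170,229 − 114,000 = 56,229 kg; Δv = 266×9.81×ln(3.027) = 2609.5×1.1077 ≈ 2891 m/s.
Stage 2: m₀ = 45,029 kg, m_f = 45,029 − 34,900 = 10,129 kg; Δv = 330×9.81×ln(4.446) = 3237.3×1.4919 ≈ 4830 m/s.
Stage 3: m₀ = 7,849 kg, m_f = 7,849 − 5,780 = 2,069 kg; Δv = 274×9.81×ln(3.794) = 2687.9×1.3333 ≈ 3584 m/s.
Total Δv = 2891 + 4830 + 3584 = 11305 m/s.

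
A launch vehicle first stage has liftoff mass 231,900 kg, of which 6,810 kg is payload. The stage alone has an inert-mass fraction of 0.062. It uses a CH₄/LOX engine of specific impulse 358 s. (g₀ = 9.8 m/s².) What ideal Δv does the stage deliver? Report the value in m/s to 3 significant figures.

Stage wet mass = m₀ − payload = 231,900 − 6,810 = 225,090 kg.
Stage dry mass = ε × stage wet mass = 0.062 × 225,090 = 13,955.6 kg.
Burnout mass m_f = stage dry + payload = 13,955.6 + 6,810 = 20,765.6 kg.
v_e = Isp · g₀ = 358 × 9.8 = 3508.4 m/s.
Rocket equation: Δv = v_e · ln(231,900/20,765.6) = 3508.4 × ln(11.17) = 3508.4 × 2.4130 ≈ 8466 m/s.

Δv ≈ 8470 m/s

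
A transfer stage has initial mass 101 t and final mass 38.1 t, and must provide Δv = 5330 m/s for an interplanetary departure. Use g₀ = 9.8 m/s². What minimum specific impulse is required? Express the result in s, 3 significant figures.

Isp ≈ 558 s

ln(m₀/m_f) = ln(101000/38100) = ln(2.651) = 0.9749.
Rocket equation: v_e = Δv / ln(m₀/m_f) = 5330 / 0.9749 = 5467.2 m/s.
Isp = v_e / g₀ = 5467.2 / 9.8 = 557.9 s.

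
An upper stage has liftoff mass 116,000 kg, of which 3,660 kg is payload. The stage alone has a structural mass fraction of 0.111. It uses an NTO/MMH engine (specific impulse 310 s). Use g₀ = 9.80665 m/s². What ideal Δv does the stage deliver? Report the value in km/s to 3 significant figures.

Stage wet mass = m₀ − payload = 116,000 − 3,660 = 112,340 kg.
Stage dry mass = ε × stage wet mass = 0.111 × 112,340 = 12,469.7 kg.
Burnout mass m_f = stage dry + payload = 12,469.7 + 3,660 = 16,129.7 kg.
v_e = Isp · g₀ = 310 × 9.80665 = 3040.1 m/s.
By the Tsiolkovsky rocket equation, Δv = v_e · ln(116,000/16,129.7) = 3040.1 × ln(7.192) = 3040.1 × 1.9729 ≈ 5998 m/s.

Δv ≈ 6.00 km/s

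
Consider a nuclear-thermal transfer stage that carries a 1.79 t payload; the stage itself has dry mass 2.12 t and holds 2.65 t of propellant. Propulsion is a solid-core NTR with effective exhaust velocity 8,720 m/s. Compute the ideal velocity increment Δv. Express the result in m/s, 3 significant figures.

Δv ≈ 4510 m/s

m₀ = payload + dry + propellant = 1.79 + 2.12 + 2.65 = 6.56 t.
m_f = payload + dry = 1.79 + 2.12 = 3.91 t.
Δv = v_e · ln(m₀/m_f) = 8720.0 × ln(1.678) = 8720.0 × 0.5175 ≈ 4512.2 m/s.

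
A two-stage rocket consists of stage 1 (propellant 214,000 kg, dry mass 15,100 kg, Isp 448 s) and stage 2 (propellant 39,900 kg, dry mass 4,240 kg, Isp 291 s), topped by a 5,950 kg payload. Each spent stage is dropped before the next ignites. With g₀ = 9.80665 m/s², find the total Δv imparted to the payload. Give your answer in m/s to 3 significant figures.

Δv ≈ 10900 m/s

Ignition mass of stage 1 = 214,000+15,100 + 39,900+4,240 + 5,950 = 279,190 kg.
Stage 1: m₀ = 279,190 kg, m_f = 279,190 − 214,000 = 65,190 kg; Δv = 448×9.80665×ln(4.283) = 4393.4×1.4546 ≈ 6391 m/s.
Stage 2: m₀ = 50,090 kg, m_f = 50,090 − 39,900 = 10,190 kg; Δv = 291×9.80665×ln(4.916) = 2853.7×1.5924 ≈ 4544 m/s.
Total Δv = 6391 + 4544 = 10935 m/s.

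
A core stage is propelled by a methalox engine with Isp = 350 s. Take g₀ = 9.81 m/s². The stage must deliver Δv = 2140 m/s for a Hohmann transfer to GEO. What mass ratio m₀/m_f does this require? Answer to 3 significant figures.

mass ratio ≈ 1.87

v_e = Isp · g₀ = 350 × 9.81 = 3433.5 m/s.
Using Δv = v_e ln(m₀/m_f): m₀/m_f = exp(Δv / v_e) = exp(2140 / 3433.5) = exp(0.6233) = 1.8650.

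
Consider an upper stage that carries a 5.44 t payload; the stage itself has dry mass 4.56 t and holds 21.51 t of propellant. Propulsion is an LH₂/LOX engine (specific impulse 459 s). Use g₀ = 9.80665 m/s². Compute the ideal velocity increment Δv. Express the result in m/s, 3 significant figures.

Δv ≈ 5170 m/s

v_e = Isp · g₀ = 459 × 9.80665 = 4501.3 m/s.
m₀ = payload + dry + propellant = 5.44 + 4.56 + 21.51 = 31.51 t.
m_f = payload + dry = 5.44 + 4.56 = 10 t.
Δv = v_e · ln(m₀/m_f) = 4501.3 × ln(3.151) = 4501.3 × 1.1477 ≈ 5166.2 m/s.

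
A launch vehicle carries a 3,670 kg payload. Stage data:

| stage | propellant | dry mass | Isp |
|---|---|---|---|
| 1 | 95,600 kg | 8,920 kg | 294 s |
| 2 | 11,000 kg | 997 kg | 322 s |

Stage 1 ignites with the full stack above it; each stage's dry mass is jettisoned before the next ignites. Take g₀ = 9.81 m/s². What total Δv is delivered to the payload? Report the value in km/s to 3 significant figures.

Δv ≈ 8.40 km/s

Ignition mass of stage 1 = 95,600+8,920 + 11,000+997 + 3,670 = 120,187 kg.
Stage 1: m₀ = 120,187 kg, m_f = 120,187 − 95,600 = 24,587 kg; Δv = 294×9.81×ln(4.888) = 2884.1×1.5868 ≈ 4577 m/s.
Stage 2: m₀ = 15,667 kg, m_f = 15,667 − 11,000 = 4,667 kg; Δv = 322×9.81×ln(3.357) = 3158.8×1.2110 ≈ 3825 m/s.
Total Δv = 4577 + 3825 = 8402 m/s.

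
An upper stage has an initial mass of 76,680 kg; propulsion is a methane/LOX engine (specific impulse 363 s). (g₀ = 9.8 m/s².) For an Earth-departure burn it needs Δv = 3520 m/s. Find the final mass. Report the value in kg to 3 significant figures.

final mass ≈ 28500 kg

v_e = Isp · g₀ = 363 × 9.8 = 3557.4 m/s.
From the ideal rocket equation, m₀/m_f = exp(Δv / v_e) = exp(3520 / 3557.4) = exp(0.9895) = 2.6899.
m_f = m₀ / 2.6899 = 76,680 / 2.6899 = 28,506.6 kg.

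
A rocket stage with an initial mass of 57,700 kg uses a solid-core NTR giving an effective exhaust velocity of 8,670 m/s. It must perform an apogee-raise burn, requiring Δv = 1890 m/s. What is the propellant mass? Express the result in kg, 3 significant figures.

propellant mass ≈ 11300 kg

From the ideal rocket equation, m₀/m_f = exp(Δv / v_e) = exp(1890 / 8670.0) = exp(0.2180) = 1.2436.
m_f = 57,700 / 1.2436 = 46,397.6 kg, so propellant = m₀ − m_f = 57,700 − 46,397.6 = 11,302.4 kg.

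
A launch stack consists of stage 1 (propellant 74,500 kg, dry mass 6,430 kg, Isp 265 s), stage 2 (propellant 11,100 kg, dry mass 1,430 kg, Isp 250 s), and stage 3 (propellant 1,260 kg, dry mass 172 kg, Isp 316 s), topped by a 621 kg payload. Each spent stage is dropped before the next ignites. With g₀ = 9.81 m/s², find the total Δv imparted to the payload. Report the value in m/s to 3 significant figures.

Ignition mass of stage 1 = 74,500+6,430 + 11,100+1,430 + 1,260+172 + 621 = 95,513 kg.
Stage 1: m₀ = 95,513 kg, m_f = 95,513 − 74,500 = 21,013 kg; Δv = 265×9.81×ln(4.545) = 2599.7×1.5141 ≈ 3936 m/s.
Stage 2: m₀ = 14,583 kg, m_f = 14,583 − 11,100 = 3,483 kg; Δv = 250×9.81×ln(4.187) = 2452.5×1.4320 ≈ 3512 m/s.
Stage 3: m₀ = 2,053 kg, m_f = 2,053 − 1,260 = 793 kg; Δv = 316×9.81×ln(2.589) = 3100.0×0.9512 ≈ 2949 m/s.
Total Δv = 3936 + 3512 + 2949 = 10397 m/s.

Δv ≈ 10400 m/s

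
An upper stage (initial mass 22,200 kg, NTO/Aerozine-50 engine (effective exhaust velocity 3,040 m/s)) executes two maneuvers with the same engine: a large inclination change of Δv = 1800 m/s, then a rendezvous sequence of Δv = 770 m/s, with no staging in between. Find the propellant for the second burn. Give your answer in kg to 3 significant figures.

After the first burn: m = 22200 × exp(−1800/3040.0) = 22200 × 0.55316 = 12,280.2 kg.
After the second burn: m = 12,280.2 × exp(−770/3040.0) = 12,280.2 × 0.77624 = 9,532.38 kg.
Second-burn propellant = 12,280.2 − 9,532.38 = 2,747.82 kg.

propellant for the second burn ≈ 2750 kg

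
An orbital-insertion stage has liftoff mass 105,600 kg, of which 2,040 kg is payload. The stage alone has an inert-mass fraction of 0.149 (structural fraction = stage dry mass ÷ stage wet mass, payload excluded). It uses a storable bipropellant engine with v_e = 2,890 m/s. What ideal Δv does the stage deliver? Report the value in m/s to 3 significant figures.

Stage wet mass = m₀ − payload = 105,600 − 2,040 = 103,560 kg.
Stage dry mass = ε × stage wet mass = 0.149 × 103,560 = 15,430.4 kg.
Burnout mass m_f = stage dry + payload = 15,430.4 + 2,040 = 17,470.4 kg.
Δv = v_e · ln(105,600/17,470.4) = 2890.0 × ln(6.045) = 2890.0 × 1.7992 ≈ 5200 m/s.

Δv ≈ 5200 m/s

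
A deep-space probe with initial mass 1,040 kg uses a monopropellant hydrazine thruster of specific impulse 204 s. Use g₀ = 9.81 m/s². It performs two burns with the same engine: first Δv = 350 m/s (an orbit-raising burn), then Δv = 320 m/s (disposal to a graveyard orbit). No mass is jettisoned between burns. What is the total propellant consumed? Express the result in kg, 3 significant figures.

total propellant consumed ≈ 296 kg

v_e = Isp · g₀ = 204 × 9.81 = 2001.2 m/s.
After the first burn: m = 1040 × exp(−350/2001.2) = 1040 × 0.83955 = 873.132 kg.
After the second burn: m = 873.132 × exp(−320/2001.2) = 873.132 × 0.85223 = 744.109 kg.
Total propellant = m₀ − m_final = 1040 − 744.109 = 295.891 kg.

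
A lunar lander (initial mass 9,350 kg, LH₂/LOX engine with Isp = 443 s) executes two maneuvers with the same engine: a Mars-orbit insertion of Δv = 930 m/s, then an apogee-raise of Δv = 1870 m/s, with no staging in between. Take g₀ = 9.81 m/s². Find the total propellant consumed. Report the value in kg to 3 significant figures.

total propellant consumed ≈ 4440 kg

v_e = Isp · g₀ = 443 × 9.81 = 4345.8 m/s.
After the first burn: m = 9350 × exp(−930/4345.8) = 9350 × 0.80735 = 7,548.72 kg.
After the second burn: m = 7,548.72 × exp(−1870/4345.8) = 7,548.72 × 0.65032 = 4,909.08 kg.
Total propellant = m₀ − m_final = 9350 − 4,909.08 = 4,440.92 kg.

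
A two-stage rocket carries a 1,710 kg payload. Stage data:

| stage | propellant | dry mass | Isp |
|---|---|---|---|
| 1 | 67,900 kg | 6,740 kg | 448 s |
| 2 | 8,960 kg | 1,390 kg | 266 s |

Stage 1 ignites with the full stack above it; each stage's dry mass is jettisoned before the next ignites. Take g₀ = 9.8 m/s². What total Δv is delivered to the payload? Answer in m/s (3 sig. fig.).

Δv ≈ 10300 m/s

Ignition mass of stage 1 = 67,900+6,740 + 8,960+1,390 + 1,710 = 86,700 kg.
Stage 1: m₀ = 86,700 kg, m_f = 86,700 − 67,900 = 18,800 kg; Δv = 448×9.8×ln(4.612) = 4390.4×1.5286 ≈ 6711 m/s.
Stage 2: m₀ = 12,060 kg, m_f = 12,060 − 8,960 = 3,100 kg; Δv = 266×9.8×ln(3.89) = 2606.8×1.3585 ≈ 3541 m/s.
Total Δv = 6711 + 3541 = 10252 m/s.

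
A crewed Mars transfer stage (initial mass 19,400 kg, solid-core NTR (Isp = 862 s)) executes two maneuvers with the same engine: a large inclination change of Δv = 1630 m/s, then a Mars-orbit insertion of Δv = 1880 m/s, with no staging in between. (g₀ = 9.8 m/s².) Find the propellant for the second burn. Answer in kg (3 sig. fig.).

v_e = Isp · g₀ = 862 × 9.8 = 8447.6 m/s.
After the first burn: m = 19400 × exp(−1630/8447.6) = 19400 × 0.82452 = 15,995.7 kg.
After the second burn: m = 15,995.7 × exp(−1880/8447.6) = 15,995.7 × 0.80048 = 12,804.2 kg.
Second-burn propellant = 15,995.7 − 12,804.2 = 3,191.5 kg.

propellant for the second burn ≈ 3190 kg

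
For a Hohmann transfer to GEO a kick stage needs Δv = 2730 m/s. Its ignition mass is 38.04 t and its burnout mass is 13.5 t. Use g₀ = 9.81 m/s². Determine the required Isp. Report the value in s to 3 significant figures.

Isp ≈ 269 s

ln(m₀/m_f) = ln(38040/13500) = ln(2.818) = 1.0359.
By the Tsiolkovsky rocket equation, v_e = Δv / ln(m₀/m_f) = 2730 / 1.0359 = 2635.3 m/s.
Isp = v_e / g₀ = 2635.3 / 9.81 = 268.6 s.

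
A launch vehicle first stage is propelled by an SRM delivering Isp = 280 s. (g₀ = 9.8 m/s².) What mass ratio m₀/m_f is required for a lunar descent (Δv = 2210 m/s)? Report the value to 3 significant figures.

v_e = Isp · g₀ = 280 × 9.8 = 2744.0 m/s.
From the ideal rocket equation, m₀/m_f = exp(Δv / v_e) = exp(2210 / 2744.0) = exp(0.8054) = 2.2376.

mass ratio ≈ 2.24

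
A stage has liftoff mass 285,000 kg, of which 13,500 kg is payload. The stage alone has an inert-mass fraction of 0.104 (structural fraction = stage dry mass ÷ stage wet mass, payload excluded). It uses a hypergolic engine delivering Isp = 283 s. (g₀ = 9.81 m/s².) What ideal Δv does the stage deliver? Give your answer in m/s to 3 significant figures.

Stage wet mass = m₀ − payload = 285,000 − 13,500 = 271,500 kg.
Stage dry mass = ε × stage wet mass = 0.104 × 271,500 = 28,236 kg.
Burnout mass m_f = stage dry + payload = 28,236 + 13,500 = 41,736 kg.
v_e = Isp · g₀ = 283 × 9.81 = 2776.2 m/s.
Δv = v_e · ln(285,000/41,736) = 2776.2 × ln(6.829) = 2776.2 × 1.9211 ≈ 5333 m/s.

Δv ≈ 5330 m/s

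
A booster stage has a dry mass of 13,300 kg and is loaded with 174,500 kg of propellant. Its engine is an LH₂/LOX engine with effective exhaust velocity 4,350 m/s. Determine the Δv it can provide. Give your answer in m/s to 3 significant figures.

Δv ≈ 11500 m/s

m₀ = m_dry + m_prop = 13,300 + 174,500 = 187,800 kg.
Δv = v_e · ln(m₀/m_f) = 4350.0 × ln(14.12) = 4350.0 × 2.6476 ≈ 11517.1 m/s.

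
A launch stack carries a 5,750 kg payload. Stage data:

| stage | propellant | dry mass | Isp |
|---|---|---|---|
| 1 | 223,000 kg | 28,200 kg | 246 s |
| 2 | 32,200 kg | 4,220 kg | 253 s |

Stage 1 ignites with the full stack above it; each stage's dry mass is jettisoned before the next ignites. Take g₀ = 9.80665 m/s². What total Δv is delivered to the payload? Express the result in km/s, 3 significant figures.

Δv ≈ 7.02 km/s

Ignition mass of stage 1 = 223,000+28,200 + 32,200+4,220 + 5,750 = 293,370 kg.
Stage 1: m₀ = 293,370 kg, m_f = 293,370 − 223,000 = 70,370 kg; Δv = 246×9.80665×ln(4.169) = 2412.4×1.4277 ≈ 3444 m/s.
Stage 2: m₀ = 42,170 kg, m_f = 42,170 − 32,200 = 9,970 kg; Δv = 253×9.80665×ln(4.23) = 2481.1×1.4421 ≈ 3578 m/s.
Total Δv = 3444 + 3578 = 7022 m/s.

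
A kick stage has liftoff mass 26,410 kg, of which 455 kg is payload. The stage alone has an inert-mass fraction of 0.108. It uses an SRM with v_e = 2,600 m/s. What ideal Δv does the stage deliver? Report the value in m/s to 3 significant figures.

Stage wet mass = m₀ − payload = 26,410 − 455 = 25,955 kg.
Stage dry mass = ε × stage wet mass = 0.108 × 25,955 = 2,803.14 kg.
Burnout mass m_f = stage dry + payload = 2,803.14 + 455 = 3,258.14 kg.
Δv = v_e · ln(26,410/3,258.14) = 2600.0 × ln(8.106) = 2600.0 × 2.0926 ≈ 5441 m/s.

Δv ≈ 5440 m/s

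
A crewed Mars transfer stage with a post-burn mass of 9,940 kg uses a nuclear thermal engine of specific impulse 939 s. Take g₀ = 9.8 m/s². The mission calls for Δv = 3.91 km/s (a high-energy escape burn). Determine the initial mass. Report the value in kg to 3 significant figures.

v_e = Isp · g₀ = 939 × 9.8 = 9202.2 m/s.
By the Tsiolkovsky rocket equation, m₀/m_f = exp(Δv / v_e) = exp(3910 / 9202.2) = exp(0.4249) = 1.5294.
m₀ = m_f × 1.5294 = 9,940 × 1.5294 = 15,202.2 kg.

initial mass ≈ 15200 kg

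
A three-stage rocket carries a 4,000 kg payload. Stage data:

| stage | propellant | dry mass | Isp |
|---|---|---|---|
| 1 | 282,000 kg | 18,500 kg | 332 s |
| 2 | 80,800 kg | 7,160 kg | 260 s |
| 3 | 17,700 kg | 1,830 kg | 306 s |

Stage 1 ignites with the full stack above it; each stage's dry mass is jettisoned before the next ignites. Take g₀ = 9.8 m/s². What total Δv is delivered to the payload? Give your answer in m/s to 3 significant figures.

Δv ≈ 11200 m/s

Ignition mass of stage 1 = 282,000+18,500 + 80,800+7,160 + 17,700+1,830 + 4,000 = 411,990 kg.
Stage 1: m₀ = 411,990 kg, m_f = 411,990 − 282,000 = 129,990 kg; Δv = 332×9.8×ln(3.169) = 3253.6×1.1535 ≈ 3753 m/s.
Stage 2: m₀ = 111,490 kg, m_f = 111,490 − 80,800 = 30,690 kg; Δv = 260×9.8×ln(3.633) = 2548.0×1.2900 ≈ 3287 m/s.
Stage 3: m₀ = 23,530 kg, m_f = 23,530 − 17,700 = 5,830 kg; Δv = 306×9.8×ln(4.036) = 2998.8×1.3953 ≈ 4184 m/s.
Total Δv = 3753 + 3287 + 4184 = 11224 m/s.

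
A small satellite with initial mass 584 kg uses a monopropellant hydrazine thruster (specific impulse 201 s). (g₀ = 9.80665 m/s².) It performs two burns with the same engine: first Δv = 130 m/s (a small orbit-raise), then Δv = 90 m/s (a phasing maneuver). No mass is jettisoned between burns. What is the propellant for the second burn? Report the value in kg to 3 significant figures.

propellant for the second burn ≈ 24.4 kg

v_e = Isp · g₀ = 201 × 9.80665 = 1971.1 m/s.
After the first burn: m = 584 × exp(−130/1971.1) = 584 × 0.93618 = 546.729 kg.
After the second burn: m = 546.729 × exp(−90/1971.1) = 546.729 × 0.95537 = 522.328 kg.
Second-burn propellant = 546.729 − 522.328 = 24.401 kg.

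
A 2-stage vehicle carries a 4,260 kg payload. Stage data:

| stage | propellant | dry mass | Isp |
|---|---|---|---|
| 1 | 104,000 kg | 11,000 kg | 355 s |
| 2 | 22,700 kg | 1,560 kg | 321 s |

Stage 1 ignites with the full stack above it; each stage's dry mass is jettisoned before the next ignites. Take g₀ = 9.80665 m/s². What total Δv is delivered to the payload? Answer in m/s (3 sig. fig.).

Δv ≈ 9490 m/s

Ignition mass of stage 1 = 104,000+11,000 + 22,700+1,560 + 4,260 = 143,520 kg.
Stage 1: m₀ = 143,520 kg, m_f = 143,520 − 104,000 = 39,520 kg; Δv = 355×9.80665×ln(3.632) = 3481.4×1.2897 ≈ 4490 m/s.
Stage 2: m₀ = 28,520 kg, m_f = 28,520 − 22,700 = 5,820 kg; Δv = 321×9.80665×ln(4.9) = 3147.9×1.5893 ≈ 5003 m/s.
Total Δv = 4490 + 5003 = 9493 m/s.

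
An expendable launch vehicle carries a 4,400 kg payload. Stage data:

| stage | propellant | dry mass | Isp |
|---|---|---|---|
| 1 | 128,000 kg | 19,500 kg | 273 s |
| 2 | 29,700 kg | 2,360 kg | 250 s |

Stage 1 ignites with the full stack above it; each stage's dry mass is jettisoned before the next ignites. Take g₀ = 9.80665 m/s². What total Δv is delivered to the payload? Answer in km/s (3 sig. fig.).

Δv ≈ 7.32 km/s

Ignition mass of stage 1 = 128,000+19,500 + 29,700+2,360 + 4,400 = 183,960 kg.
Stage 1: m₀ = 183,960 kg, m_f = 183,960 − 128,000 = 55,960 kg; Δv = 273×9.80665×ln(3.287) = 2677.2×1.1901 ≈ 3186 m/s.
Stage 2: m₀ = 36,460 kg, m_f = 36,460 − 29,700 = 6,760 kg; Δv = 250×9.80665×ln(5.393) = 2451.7×1.6852 ≈ 4132 m/s.
Total Δv = 3186 + 4132 = 7318 m/s.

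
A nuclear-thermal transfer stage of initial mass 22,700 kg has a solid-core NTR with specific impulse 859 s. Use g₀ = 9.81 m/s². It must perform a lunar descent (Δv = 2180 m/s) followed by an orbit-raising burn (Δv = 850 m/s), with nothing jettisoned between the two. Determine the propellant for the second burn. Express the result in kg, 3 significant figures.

v_e = Isp · g₀ = 859 × 9.81 = 8426.8 m/s.
After the first burn: m = 22700 × exp(−2180/8426.8) = 22700 × 0.77206 = 17,525.8 kg.
After the second burn: m = 17,525.8 × exp(−850/8426.8) = 17,525.8 × 0.90405 = 15,844.2 kg.
Second-burn propellant = 17,525.8 − 15,844.2 = 1,681.6 kg.

propellant for the second burn ≈ 1680 kg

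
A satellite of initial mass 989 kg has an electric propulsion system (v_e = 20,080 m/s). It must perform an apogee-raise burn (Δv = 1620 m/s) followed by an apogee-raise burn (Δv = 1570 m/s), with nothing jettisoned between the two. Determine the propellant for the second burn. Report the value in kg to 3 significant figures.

propellant for the second burn ≈ 68.6 kg

After the first burn: m = 989 × exp(−1620/20080.0) = 989 × 0.92249 = 912.343 kg.
After the second burn: m = 912.343 × exp(−1570/20080.0) = 912.343 × 0.92479 = 843.726 kg.
Second-burn propellant = 912.343 − 843.726 = 68.617 kg.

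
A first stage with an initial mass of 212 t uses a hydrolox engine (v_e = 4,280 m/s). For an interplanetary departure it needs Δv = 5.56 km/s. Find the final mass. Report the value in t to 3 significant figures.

m₀/m_f = exp(Δv / v_e) = exp(5560 / 4280.0) = exp(1.2991) = 3.6659.
m_f = m₀ / 3.6659 = 212 / 3.6659 = 57.8303 t.

final mass ≈ 57.8 t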